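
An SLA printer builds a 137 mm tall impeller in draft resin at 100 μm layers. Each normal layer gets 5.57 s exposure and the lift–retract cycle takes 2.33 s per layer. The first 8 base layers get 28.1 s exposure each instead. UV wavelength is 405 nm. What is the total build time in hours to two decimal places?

3.06 hours

Number of layers: 137 / 0.1 → 1370 (rounded up).
Base layers = 8 × (28.1 + 2.33), so 243.44 s.
Regular layers = 1362 × (5.57 + 2.33) = 10759.8 s.
Sum: 243.44 + 10759.8 = 11003.24 s → 3.06 hours.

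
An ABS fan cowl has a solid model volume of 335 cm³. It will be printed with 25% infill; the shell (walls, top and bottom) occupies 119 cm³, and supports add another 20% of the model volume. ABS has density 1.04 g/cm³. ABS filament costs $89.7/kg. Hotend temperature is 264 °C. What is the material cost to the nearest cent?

Infill region: 335 − 119 → 216 cm³.
Infill volume = 0.25 × 216 = 54 cm³.
Support: 0.20 × 335 → 67 cm³.
Total extruded: 119 + 54 + 67 → 240 cm³.
Mass = 240 × 1.04 = 249.6 g.
Cost = 249.6 g / 1000 × $89.7/kg = $22.39.

$22.39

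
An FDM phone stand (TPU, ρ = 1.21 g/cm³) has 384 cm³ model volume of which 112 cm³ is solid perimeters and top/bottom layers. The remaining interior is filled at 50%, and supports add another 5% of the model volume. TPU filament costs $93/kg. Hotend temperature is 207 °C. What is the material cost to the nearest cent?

$30.07

Volume inside the shell: 384 − 112 → 272 cm³.
Deposited infill = 0.50 × 272 = 136 cm³.
Support: 0.05 × 384 → 19.2 cm³.
Total printed volume = 112 + 136 + 19.2 = 267.2 cm³.
Mass: 267.2 × 1.21 → 323.312 g.
Cost = 323.312 g / 1000 × $93/kg = $30.07.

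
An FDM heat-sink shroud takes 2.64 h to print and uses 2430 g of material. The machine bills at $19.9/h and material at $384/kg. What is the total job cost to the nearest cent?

Machine cost = 19.9 × 2.64, so $52.536.
Material charge = 384 × 2430/1000, so $933.12.
Total = 52.536 + 933.12 = 985.656 ≈ $985.66.

$985.66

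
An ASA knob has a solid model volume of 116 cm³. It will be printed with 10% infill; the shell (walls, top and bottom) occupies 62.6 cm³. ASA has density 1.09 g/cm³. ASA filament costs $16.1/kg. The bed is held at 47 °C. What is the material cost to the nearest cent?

Interior volume: 116 − 62.6 → 53.4 cm³.
Deposited infill = 0.10 × 53.4 = 5.34 cm³.
Deposited volume: 62.6 + 5.34 → 67.94 cm³.
Mass = 67.94 × 1.09 = 74.0546 g.
At $16.1/kg: 74.0546/1000 × 16.1 = $1.19.

$1.19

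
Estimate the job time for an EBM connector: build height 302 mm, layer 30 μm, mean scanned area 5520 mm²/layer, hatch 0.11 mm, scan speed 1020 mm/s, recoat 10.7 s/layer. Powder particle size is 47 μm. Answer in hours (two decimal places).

Layer count = ceil(302 / 0.03) = 10067.
Per-layer scan distance = 5520 / 0.11 = 50181.8 mm.
Scan time per layer = 50181.8 / 1020, so 49.1978 s.
Time per layer = 49.1978 + 10.7 = 59.8978 s.
10067 layers × 59.8978 s/layer = 602991.1526 s, i.e. 167.50 hours.

167.50 hours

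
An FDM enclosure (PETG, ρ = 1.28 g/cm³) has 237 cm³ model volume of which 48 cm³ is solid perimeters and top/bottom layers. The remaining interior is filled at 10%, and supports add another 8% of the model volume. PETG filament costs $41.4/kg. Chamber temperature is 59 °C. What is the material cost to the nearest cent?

Interior volume = 237 − 48 = 189 cm³.
Infill volume = 0.10 × 189 = 18.9 cm³.
Support = 0.08 × 237 = 18.96 cm³.
Total extruded: 48 + 18.9 + 18.96 → 85.86 cm³.
Mass = 85.86 × 1.28 = 109.9008 g.
Cost = 109.9008 g / 1000 × $41.4/kg = $4.55.

$4.55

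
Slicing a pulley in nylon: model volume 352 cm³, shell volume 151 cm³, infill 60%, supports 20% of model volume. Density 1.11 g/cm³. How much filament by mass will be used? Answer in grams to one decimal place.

379.6 g

Infill region = 352 − 151, so 201 cm³.
Deposited infill: 0.60 × 201 → 120.6 cm³.
Support = 0.20 × 352, so 70.4 cm³.
Total extruded = 151 + 120.6 + 70.4, so 342 cm³.
Mass: 342 × 1.11 → 379.62 g.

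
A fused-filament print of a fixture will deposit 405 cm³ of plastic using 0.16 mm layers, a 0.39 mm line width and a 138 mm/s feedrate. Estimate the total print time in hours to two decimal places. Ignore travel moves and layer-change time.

13.06 hours

Extrusion cross-section: 0.16 × 0.39 → 0.0624 mm².
Path length: 405000 mm³ / 0.0624 mm² → 6490384.6 mm.
Time extruding: 6490384.6 / 138 → 47031.8 s.
That's 47031.8 s → 13.06 hours.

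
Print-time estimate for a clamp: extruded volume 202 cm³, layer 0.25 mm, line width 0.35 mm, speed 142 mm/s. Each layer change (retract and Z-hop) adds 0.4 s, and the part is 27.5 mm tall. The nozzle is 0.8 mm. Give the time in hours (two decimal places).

Bead cross-section = 0.25 × 0.35, so 0.0875 mm².
Toolpath length = 202 cm³ / 0.0875 mm² = 202000 / 0.0875 = 2308571.4 mm.
Extrusion time = 2308571.4 / 142 = 16257.5 s.
Number of layers: 27.5 / 0.25 → 110 (rounded up).
Non-print overhead = 110 × 0.4, so 44 s.
Total = 16257.5 + 44 = 16301.5 s = 4.53 hours.

4.53 hours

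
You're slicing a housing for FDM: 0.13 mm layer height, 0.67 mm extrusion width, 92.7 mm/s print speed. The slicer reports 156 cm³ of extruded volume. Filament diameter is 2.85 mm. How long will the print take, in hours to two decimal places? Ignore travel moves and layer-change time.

5.37 hours

Extrusion cross-section: 0.13 × 0.67 → 0.0871 mm².
Toolpath length = 156 cm³ / 0.0871 mm² = 156000 / 0.0871 = 1791044.8 mm.
Time extruding = 1791044.8 / 92.7, so 19320.9 s.
19320.9 s = 5.37 hours.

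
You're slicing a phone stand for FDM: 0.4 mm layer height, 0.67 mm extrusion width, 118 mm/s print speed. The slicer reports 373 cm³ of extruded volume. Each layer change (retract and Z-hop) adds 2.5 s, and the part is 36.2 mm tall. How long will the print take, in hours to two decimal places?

3.34 hours

Bead cross-section = 0.4 × 0.67 = 0.268 mm².
Toolpath length = 373 cm³ / 0.268 mm² = 373000 / 0.268 = 1391791 mm.
Print-move time = 1391791 / 118, so 11794.8 s.
Number of layers: 36.2 / 0.4 → 91 (rounded up).
Z-hop total = 91 × 2.5, so 227.5 s.
Altogether 11794.8 + 227.5 = 12022.3 s, i.e. 3.34 hours.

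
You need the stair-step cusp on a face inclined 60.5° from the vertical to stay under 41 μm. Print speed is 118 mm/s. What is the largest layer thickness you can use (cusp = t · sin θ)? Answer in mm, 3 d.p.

0.047 mm

Layer height = cusp / sin(60.5°) = 0.041 / 0.8704 = 0.047 mm.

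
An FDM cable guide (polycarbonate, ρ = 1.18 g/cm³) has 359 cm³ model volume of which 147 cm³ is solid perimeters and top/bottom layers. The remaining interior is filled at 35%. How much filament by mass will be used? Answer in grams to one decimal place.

261.0 g

Infill region = 359 − 147 = 212 cm³.
Infill volume: 0.35 × 212 → 74.2 cm³.
Total printed volume = 147 + 74.2, so 221.2 cm³.
Mass = 221.2 × 1.18 = 261.016 g.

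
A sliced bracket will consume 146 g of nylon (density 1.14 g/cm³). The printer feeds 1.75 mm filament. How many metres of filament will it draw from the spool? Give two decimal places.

53.25 m

Volume = 146 g / 1.14 g·cm⁻³ = 128.0702 cm³ = 128070.2 mm³.
Filament cross-section = π × (1.75/2)² = 2.4053 mm².
Length = 128070.2 / 2.4053 = 53245 mm = 53.25 m.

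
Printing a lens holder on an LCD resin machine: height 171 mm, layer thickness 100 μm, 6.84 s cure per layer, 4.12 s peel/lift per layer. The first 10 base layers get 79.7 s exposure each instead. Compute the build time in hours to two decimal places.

5.41 hours

Number of layers: 171 / 0.1 → 1710 (rounded up).
Base layers: 10 × (79.7 + 4.12) → 838.2 s.
Remaining layers: 1700 × (6.84 + 4.12) → 18632 s.
Sum: 838.2 + 18632 = 19470.2 s → 5.41 hours.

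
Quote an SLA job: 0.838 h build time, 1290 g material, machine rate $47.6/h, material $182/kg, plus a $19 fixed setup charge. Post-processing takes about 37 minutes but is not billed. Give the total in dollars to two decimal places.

Time charge = 47.6 × 0.838, so $39.8888.
Feedstock cost: 182 × 1290/1000 → $234.78.
Adding setup: 39.8888 + 234.78 + 19 → 293.6688 ≈ $293.67.

$293.67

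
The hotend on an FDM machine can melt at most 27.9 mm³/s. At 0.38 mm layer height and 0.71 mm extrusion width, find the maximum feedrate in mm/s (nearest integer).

Bead cross-section = 0.38 × 0.71, so 0.2698 mm².
v_max = Q/A = 27.9/0.2698 = 103.41 mm/s → 103 mm/s.

103 mm/s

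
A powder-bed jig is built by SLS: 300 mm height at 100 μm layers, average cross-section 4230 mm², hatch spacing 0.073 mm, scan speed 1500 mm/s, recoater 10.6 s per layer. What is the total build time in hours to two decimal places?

41.03 hours

Layer count = ceil(300 / 0.1) = 3000.
Scan path per layer = 4230 / 0.073 = 57945.2 mm.
Scan time per layer: 57945.2 / 1500 → 38.6301 s.
Time per layer = 38.6301 + 10.6 = 49.2301 s.
Build time = 3000 × 49.2301 = 147690.3 s = 41.03 hours.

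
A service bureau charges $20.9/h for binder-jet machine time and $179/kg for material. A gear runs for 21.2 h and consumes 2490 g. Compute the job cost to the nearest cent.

Machine cost = 20.9 × 21.2 = $443.08.
Material cost: 179 × 2490/1000 → $445.71.
Job cost: 443.08 + 445.71 = $888.79.

$888.79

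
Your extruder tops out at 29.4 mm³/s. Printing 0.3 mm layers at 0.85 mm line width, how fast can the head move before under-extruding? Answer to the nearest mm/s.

115 mm/s

A: 0.3 × 0.85 → 0.255 mm².
v_max = Q/A = 29.4/0.255 = 115.29 mm/s → 115 mm/s.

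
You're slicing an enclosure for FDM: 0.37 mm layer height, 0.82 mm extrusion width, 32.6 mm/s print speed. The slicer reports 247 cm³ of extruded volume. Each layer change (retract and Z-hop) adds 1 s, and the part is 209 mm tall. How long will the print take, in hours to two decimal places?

7.09 hours

Line area = 0.37 × 0.82 = 0.3034 mm².
Total extruded path = 247000/0.3034 = 814106.8 mm.
Print-move time: 814106.8 / 32.6 → 24972.6 s.
Layers = ⌈209/0.37⌉ = 565.
Non-print overhead: 565 × 1 → 565 s.
Altogether 24972.6 + 565 = 25537.6 s, i.e. 7.09 hours.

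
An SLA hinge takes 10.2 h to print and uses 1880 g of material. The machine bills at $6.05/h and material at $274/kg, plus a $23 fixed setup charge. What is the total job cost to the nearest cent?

Machine cost = 6.05 × 10.2, so $61.71.
Feedstock cost = 274 × 1880/1000, so $515.12.
Total = 61.71 + 515.12 + 23 = $599.83.

$599.83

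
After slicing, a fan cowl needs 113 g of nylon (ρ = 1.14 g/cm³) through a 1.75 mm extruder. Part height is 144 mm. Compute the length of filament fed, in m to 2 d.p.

41.21 m

Volume = 113 g / 1.14 g·cm⁻³ = 99.1228 cm³ = 99122.8 mm³.
Cross-section of 1.75 mm filament: π·(1.75/2)² = 2.4053 mm².
Length = 99122.8 / 2.4053 = 41210.16 mm = 41.21 m.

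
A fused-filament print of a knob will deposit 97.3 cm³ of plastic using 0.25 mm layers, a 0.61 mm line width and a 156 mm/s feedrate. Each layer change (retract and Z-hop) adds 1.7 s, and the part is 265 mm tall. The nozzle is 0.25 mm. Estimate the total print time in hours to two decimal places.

1.64 hours

Extrusion cross-section: 0.25 × 0.61 → 0.1525 mm².
Path length: 97300 mm³ / 0.1525 mm² → 638032.8 mm.
Print-move time = 638032.8 / 156 = 4090 s.
Number of layers: 265 / 0.25 → 1060 (rounded up).
Non-print overhead = 1060 × 1.7 = 1802 s.
Altogether 4090 + 1802 = 5892 s, i.e. 1.64 hours.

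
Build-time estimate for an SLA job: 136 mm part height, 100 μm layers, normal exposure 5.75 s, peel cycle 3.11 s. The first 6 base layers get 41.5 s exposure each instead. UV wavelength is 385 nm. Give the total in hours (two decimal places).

3.41 hours

Layers = ⌈136/0.1⌉ = 1360.
Base layers = 6 × (41.5 + 3.11) = 267.66 s.
Normal layers = 1354 × (5.75 + 3.11), so 11996.44 s.
Total = 267.66 + 11996.44 = 12264.1 s = 3.41 hours.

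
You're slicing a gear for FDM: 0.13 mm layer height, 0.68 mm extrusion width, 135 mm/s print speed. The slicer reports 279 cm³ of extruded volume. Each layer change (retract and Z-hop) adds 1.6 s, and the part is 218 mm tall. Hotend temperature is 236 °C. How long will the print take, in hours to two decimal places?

Line area: 0.13 × 0.68 → 0.0884 mm².
Path length: 279000 mm³ / 0.0884 mm² → 3156108.6 mm.
Extrusion time: 3156108.6 / 135 → 23378.6 s.
Number of layers: 218 / 0.13 → 1677 (rounded up).
Non-print overhead = 1677 × 1.6 = 2683.2 s.
Altogether 23378.6 + 2683.2 = 26061.8 s, i.e. 7.24 hours.

7.24 hours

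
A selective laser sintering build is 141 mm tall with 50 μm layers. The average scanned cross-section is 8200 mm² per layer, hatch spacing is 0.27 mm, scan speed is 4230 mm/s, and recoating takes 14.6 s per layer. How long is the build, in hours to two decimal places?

17.06 hours

Layer count = ceil(141 / 0.05) = 2820.
Hatch length per layer = 8200 / 0.27, so 30370.4 mm.
Scan time per layer = 30370.4 / 4230 = 7.1798 s.
Per-layer time: 7.1798 + 14.6 → 21.7798 s.
Total: 2820 × 21.7798 s = 61419.036 s → 17.06 hours.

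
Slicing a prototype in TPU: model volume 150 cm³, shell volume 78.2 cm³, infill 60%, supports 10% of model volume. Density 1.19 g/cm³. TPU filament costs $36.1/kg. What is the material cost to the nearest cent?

$5.85

Infill region: 150 − 78.2 → 71.8 cm³.
Deposited infill = 0.60 × 71.8 = 43.08 cm³.
Support = 0.10 × 150 = 15 cm³.
Total printed volume = 78.2 + 43.08 + 15, so 136.28 cm³.
Mass = 136.28 × 1.19 = 162.1732 g.
At $36.1/kg: 162.1732/1000 × 36.1 = $5.85.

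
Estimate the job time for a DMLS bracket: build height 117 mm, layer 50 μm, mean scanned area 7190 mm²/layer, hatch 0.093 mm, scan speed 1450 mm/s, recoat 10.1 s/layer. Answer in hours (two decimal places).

41.22 hours

Number of layers: 117 / 0.05 → 2340 (rounded up).
Per-layer scan distance = 7190 / 0.093 = 77311.8 mm.
Scan time per layer = 77311.8 / 1450, so 53.3185 s.
Layer cycle: 53.3185 + 10.1 → 63.4185 s.
Total: 2340 × 63.4185 s = 148399.29 s → 41.22 hours.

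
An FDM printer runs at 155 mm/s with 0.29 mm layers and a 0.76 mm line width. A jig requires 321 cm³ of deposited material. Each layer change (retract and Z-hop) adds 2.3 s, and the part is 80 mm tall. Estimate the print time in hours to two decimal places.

Extrusion cross-section = 0.29 × 0.76 = 0.2204 mm².
Path length: 321000 mm³ / 0.2204 mm² → 1456442.8 mm.
Time extruding = 1456442.8 / 155 = 9396.4 s.
Layer count = ceil(80 / 0.29) = 276.
Z-hop total = 276 × 2.3, so 634.8 s.
Total = 9396.4 + 634.8 = 10031.2 s = 2.79 hours.

2.79 hours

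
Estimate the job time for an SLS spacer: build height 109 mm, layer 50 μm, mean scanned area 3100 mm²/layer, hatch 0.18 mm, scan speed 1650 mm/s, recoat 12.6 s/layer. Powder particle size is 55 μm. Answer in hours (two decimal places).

13.95 hours

Layers = ⌈109/0.05⌉ = 2180.
Per-layer scan distance = 3100 / 0.18 = 17222.2 mm.
Scan time per layer: 17222.2 / 1650 → 10.4377 s.
Per-layer time: 10.4377 + 12.6 → 23.0377 s.
Total: 2180 × 23.0377 s = 50222.186 s → 13.95 hours.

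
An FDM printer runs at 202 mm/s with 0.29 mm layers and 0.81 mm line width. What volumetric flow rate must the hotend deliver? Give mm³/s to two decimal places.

Extrusion cross-section: 0.29 × 0.81 → 0.2349 mm².
Q = v·A = 202 × 0.2349 = 47.45 mm³/s.

47.45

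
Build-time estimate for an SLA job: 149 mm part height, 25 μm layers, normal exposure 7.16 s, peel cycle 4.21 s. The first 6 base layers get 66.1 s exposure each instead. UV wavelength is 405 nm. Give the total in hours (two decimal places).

Layers = ⌈149/0.025⌉ = 5960.
Bottom layers = 6 × (66.1 + 4.21) = 421.86 s.
Normal layers: 5954 × (7.16 + 4.21) → 67696.98 s.
Sum: 421.86 + 67696.98 = 68118.84 s → 18.92 hours.

18.92 hours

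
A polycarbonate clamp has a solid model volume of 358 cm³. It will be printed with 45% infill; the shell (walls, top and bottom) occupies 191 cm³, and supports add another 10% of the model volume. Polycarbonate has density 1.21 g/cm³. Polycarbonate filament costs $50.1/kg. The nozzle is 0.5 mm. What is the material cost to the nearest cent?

$18.30

Infill region = 358 − 191, so 167 cm³.
Deposited infill = 0.45 × 167 = 75.15 cm³.
Support = 0.10 × 358 = 35.8 cm³.
Total extruded = 191 + 75.15 + 35.8 = 301.95 cm³.
Mass = 301.95 × 1.21, so 365.3595 g.
Cost = 365.3595 g / 1000 × $50.1/kg = $18.30.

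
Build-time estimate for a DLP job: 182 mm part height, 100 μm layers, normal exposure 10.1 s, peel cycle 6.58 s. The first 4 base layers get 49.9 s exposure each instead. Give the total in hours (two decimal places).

8.48 hours

Layer count = ceil(182 / 0.1) = 1820.
Burn-in layers = 4 × (49.9 + 6.58) = 225.92 s.
Normal layers = 1816 × (10.1 + 6.58) = 30290.88 s.
Sum: 225.92 + 30290.88 = 30516.8 s → 8.48 hours.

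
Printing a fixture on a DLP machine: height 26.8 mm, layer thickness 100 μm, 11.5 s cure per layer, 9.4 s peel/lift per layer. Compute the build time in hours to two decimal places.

1.56 hours

Layer count = ceil(26.8 / 0.1) = 268.
Per-layer time = 11.5 + 9.4, so 20.9 s.
Total = 268 × 20.9 = 5601.2 s = 1.56 hours.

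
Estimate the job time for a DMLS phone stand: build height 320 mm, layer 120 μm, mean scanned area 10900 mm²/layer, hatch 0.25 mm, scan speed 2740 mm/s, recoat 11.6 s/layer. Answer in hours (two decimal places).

Layer count = ceil(320 / 0.12) = 2667.
Per-layer scan distance: 10900 / 0.25 → 43600 mm.
Laser time per layer: 43600 / 2740 → 15.9124 s.
Layer cycle: 15.9124 + 11.6 → 27.5124 s.
Total: 2667 × 27.5124 s = 73375.5708 s → 20.38 hours.

20.38 hours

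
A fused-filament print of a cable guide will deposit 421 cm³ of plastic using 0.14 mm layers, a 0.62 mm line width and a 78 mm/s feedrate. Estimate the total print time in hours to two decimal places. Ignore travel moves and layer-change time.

17.27 hours

Line area: 0.14 × 0.62 → 0.0868 mm².
Path length: 421000 mm³ / 0.0868 mm² → 4850230.4 mm.
Extrusion time = 4850230.4 / 78 = 62182.4 s.
In the requested units: 62182.4 s = 17.27 hours.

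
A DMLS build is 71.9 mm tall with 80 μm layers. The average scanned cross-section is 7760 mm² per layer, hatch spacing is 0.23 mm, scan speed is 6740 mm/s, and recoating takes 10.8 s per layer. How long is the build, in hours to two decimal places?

3.95 hours

Layers = ⌈71.9/0.08⌉ = 899.
Scan path per layer: 7760 / 0.23 → 33739.1 mm.
Per-layer scan time: 33739.1 / 6740 → 5.0058 s.
Per-layer time = 5.0058 + 10.8 = 15.8058 s.
899 layers × 15.8058 s/layer = 14209.4142 s, i.e. 3.95 hours.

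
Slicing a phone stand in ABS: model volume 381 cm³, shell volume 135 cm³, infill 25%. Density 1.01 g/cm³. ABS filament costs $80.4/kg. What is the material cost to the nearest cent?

Interior volume = 381 − 135, so 246 cm³.
Infill volume = 0.25 × 246 = 61.5 cm³.
Total extruded = 135 + 61.5 = 196.5 cm³.
Mass = 196.5 × 1.01 = 198.465 g.
At $80.4/kg: 198.465/1000 × 80.4 = $15.96.

$15.96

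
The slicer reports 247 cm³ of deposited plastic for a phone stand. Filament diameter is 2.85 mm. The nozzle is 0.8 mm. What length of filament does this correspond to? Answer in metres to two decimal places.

Filament cross-section = π × (2.85/2)² = 6.3794 mm².
L = 247000 mm³ / 6.3794 mm² = 38718.37 mm, i.e. 38.72 m.

38.72 m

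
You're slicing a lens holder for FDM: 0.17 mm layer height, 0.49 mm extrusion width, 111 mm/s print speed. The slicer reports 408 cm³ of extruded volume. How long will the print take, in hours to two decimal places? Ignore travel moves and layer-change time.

Line area: 0.17 × 0.49 → 0.0833 mm².
Path length: 408000 mm³ / 0.0833 mm² → 4897959.2 mm.
Print-move time = 4897959.2 / 111 = 44125.8 s.
44125.8 s = 12.26 hours.

12.26 hours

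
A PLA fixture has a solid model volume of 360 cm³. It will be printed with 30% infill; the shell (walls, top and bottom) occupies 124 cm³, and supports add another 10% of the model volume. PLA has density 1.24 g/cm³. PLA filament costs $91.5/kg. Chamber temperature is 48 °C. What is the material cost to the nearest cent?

Volume inside the shell = 360 − 124 = 236 cm³.
Deposited infill = 0.30 × 236, so 70.8 cm³.
Support = 0.10 × 360 = 36 cm³.
Total printed volume = 124 + 70.8 + 36 = 230.8 cm³.
Mass: 230.8 × 1.24 → 286.192 g.
Cost = 286.192 g / 1000 × $91.5/kg = $26.19.

$26.19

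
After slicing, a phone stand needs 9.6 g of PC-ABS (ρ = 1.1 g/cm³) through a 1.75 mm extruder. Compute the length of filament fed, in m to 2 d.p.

Extruded volume: 9.6/1.1 = 8.7273 cm³ (8727.3 mm³).
A = π r² = π × 0.875² = 2.4053 mm².
L = V/A = 8727.3/2.4053 = 3628.36 mm → 3.63 m.

3.63 m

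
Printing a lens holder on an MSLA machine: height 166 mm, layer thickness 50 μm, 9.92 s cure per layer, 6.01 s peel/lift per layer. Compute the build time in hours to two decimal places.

14.69 hours

Number of layers: 166 / 0.05 → 3320 (rounded up).
Cycle time: 9.92 + 6.01 → 15.93 s.
Build time: 3320 × 15.93 s = 52887.6 s, i.e. 14.69 hours.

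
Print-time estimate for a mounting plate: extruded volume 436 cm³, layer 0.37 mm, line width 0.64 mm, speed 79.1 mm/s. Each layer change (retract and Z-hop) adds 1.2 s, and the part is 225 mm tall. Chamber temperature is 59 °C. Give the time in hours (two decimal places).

6.67 hours

Line area = 0.37 × 0.64 = 0.2368 mm².
Path length: 436000 mm³ / 0.2368 mm² → 1841216.2 mm.
Print-move time: 1841216.2 / 79.1 → 23277.1 s.
Number of layers: 225 / 0.37 → 609 (rounded up).
Layer-change overhead: 609 × 1.2 → 730.8 s.
Total = 23277.1 + 730.8 = 24007.9 s = 6.67 hours.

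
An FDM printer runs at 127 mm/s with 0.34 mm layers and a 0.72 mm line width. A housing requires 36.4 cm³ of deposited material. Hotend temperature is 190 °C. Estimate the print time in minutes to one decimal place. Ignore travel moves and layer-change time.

Extrusion cross-section: 0.34 × 0.72 → 0.2448 mm².
Toolpath length = 36.4 cm³ / 0.2448 mm² = 36400 / 0.2448 = 148692.8 mm.
Time extruding: 148692.8 / 127 → 1170.8 s.
In the requested units: 1170.8 s = 19.5 minutes.

19.5 minutes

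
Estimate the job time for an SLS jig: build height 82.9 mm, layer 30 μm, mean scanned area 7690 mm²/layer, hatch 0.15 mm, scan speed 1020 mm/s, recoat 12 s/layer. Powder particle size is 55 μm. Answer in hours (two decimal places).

47.80 hours

Number of layers: 82.9 / 0.03 → 2764 (rounded up).
Per-layer scan distance = 7690 / 0.15, so 51266.7 mm.
Per-layer scan time = 51266.7 / 1020, so 50.2615 s.
Per-layer time: 50.2615 + 12 → 62.2615 s.
Total: 2764 × 62.2615 s = 172090.786 s → 47.80 hours.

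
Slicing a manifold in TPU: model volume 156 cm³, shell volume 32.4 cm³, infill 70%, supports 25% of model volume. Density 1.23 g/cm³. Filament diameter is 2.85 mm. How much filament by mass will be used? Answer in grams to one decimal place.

194.2 g

Interior volume = 156 − 32.4 = 123.6 cm³.
Infill volume: 0.70 × 123.6 → 86.52 cm³.
Support = 0.25 × 156, so 39 cm³.
Total extruded = 32.4 + 86.52 + 39 = 157.92 cm³.
Mass = 157.92 × 1.23, so 194.2416 g.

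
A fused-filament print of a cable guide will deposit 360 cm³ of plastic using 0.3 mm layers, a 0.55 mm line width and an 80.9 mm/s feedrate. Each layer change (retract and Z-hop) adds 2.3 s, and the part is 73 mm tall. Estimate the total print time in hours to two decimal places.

Extrusion cross-section: 0.3 × 0.55 → 0.165 mm².
Path length: 360000 mm³ / 0.165 mm² → 2181818.2 mm.
Time extruding: 2181818.2 / 80.9 → 26969.3 s.
Number of layers: 73 / 0.3 → 244 (rounded up).
Non-print overhead = 244 × 2.3 = 561.2 s.
Altogether 26969.3 + 561.2 = 27530.5 s, i.e. 7.65 hours.

7.65 hours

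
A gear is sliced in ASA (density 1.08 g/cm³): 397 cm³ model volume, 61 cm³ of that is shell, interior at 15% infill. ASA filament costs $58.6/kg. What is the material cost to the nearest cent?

$7.05

Volume inside the shell: 397 − 61 → 336 cm³.
Deposited infill = 0.15 × 336 = 50.4 cm³.
Total extruded = 61 + 50.4, so 111.4 cm³.
Mass: 111.4 × 1.08 → 120.312 g.
At $58.6/kg: 120.312/1000 × 58.6 = $7.05.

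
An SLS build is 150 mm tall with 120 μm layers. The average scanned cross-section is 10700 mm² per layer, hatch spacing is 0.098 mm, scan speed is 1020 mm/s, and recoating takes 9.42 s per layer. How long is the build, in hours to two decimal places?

40.44 hours

Number of layers: 150 / 0.12 → 1250 (rounded up).
Per-layer scan distance = 10700 / 0.098, so 109183.7 mm.
Scan time per layer = 109183.7 / 1020 = 107.0428 s.
Per-layer time: 107.0428 + 9.42 → 116.4628 s.
Build time = 1250 × 116.4628 = 145578.5 s = 40.44 hours.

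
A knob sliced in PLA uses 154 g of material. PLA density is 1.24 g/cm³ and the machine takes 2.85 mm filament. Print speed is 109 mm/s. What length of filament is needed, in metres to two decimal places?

Extruded volume: 154/1.24 = 124.1935 cm³ (124193.5 mm³).
Cross-section of 2.85 mm filament: π·(2.85/2)² = 6.3794 mm².
Length = 124193.5 / 6.3794 = 19467.9 mm = 19.47 m.

19.47 m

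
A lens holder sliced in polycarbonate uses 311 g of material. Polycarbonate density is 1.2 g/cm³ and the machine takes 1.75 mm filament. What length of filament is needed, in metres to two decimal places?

Volume = 311 g / 1.2 g·cm⁻³ = 259.1667 cm³ = 259166.7 mm³.
Filament cross-section = π × (1.75/2)² = 2.4053 mm².
Length = 259166.7 / 2.4053 = 107748.18 mm = 107.75 m.

107.75 m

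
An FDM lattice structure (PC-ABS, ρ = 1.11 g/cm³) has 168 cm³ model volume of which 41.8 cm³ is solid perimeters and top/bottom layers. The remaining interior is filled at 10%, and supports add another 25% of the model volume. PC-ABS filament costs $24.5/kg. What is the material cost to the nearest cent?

Volume inside the shell: 168 − 41.8 → 126.2 cm³.
Infill volume = 0.10 × 126.2 = 12.62 cm³.
Support = 0.25 × 168 = 42 cm³.
Total extruded = 41.8 + 12.62 + 42, so 96.42 cm³.
Mass = 96.42 × 1.11 = 107.0262 g.
At $24.5/kg: 107.0262/1000 × 24.5 = $2.62.

$2.62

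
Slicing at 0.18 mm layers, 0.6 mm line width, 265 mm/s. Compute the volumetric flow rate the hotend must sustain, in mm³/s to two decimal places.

28.62

Bead cross-section: 0.18 × 0.6 → 0.108 mm².
Volumetric flow = 265 × 0.108 = 28.62 mm³/s.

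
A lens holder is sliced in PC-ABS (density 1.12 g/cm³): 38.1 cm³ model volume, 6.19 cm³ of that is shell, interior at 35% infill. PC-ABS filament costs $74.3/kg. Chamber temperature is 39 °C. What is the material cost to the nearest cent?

Interior volume: 38.1 − 6.19 → 31.91 cm³.
Infill deposited = 0.35 × 31.91, so 11.1685 cm³.
Total extruded = 6.19 + 11.1685 = 17.3585 cm³.
Mass = 17.3585 × 1.12 = 19.44152 g.
Cost = 19.44152 g / 1000 × $74.3/kg = $1.44.

$1.44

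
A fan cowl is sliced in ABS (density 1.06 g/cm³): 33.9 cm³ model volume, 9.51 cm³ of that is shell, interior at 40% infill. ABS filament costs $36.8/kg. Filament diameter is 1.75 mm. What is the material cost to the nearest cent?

Infill region = 33.9 − 9.51, so 24.39 cm³.
Infill deposited = 0.40 × 24.39, so 9.756 cm³.
Deposited volume: 9.51 + 9.756 → 19.266 cm³.
Mass = 19.266 × 1.06, so 20.42196 g.
Cost = 20.42196 g / 1000 × $36.8/kg = $0.75.

$0.75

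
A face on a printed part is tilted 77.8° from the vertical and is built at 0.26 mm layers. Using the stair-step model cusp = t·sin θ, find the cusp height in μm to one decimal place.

254.1 μm

h_c = t·sin θ = 0.26 × 0.9774 = 0.254124 mm (254.1 μm).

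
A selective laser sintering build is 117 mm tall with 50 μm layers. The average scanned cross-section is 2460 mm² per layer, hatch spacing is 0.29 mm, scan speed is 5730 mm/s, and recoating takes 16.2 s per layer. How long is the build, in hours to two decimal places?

Layer count = ceil(117 / 0.05) = 2340.
Per-layer scan distance = 2460 / 0.29, so 8482.8 mm.
Laser time per layer = 8482.8 / 5730 = 1.4804 s.
Per-layer time = 1.4804 + 16.2 = 17.6804 s.
2340 layers × 17.6804 s/layer = 41372.136 s, i.e. 11.49 hours.

11.49 hours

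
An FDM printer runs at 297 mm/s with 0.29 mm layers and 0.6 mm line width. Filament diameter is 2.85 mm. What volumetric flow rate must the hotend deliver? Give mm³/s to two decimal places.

51.68

A = 0.29 × 0.6 = 0.174 mm².
Volumetric flow = 297 × 0.174 = 51.68 mm³/s.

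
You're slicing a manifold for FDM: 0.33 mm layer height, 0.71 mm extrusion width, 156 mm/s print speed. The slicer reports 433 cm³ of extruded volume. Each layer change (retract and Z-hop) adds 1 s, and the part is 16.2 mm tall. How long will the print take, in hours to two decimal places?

3.30 hours

Bead cross-section = 0.33 × 0.71 = 0.2343 mm².
Total extruded path = 433000/0.2343 = 1848058 mm.
Extrusion time = 1848058 / 156, so 11846.5 s.
Layers = ⌈16.2/0.33⌉ = 50.
Layer-change overhead = 50 × 1, so 50 s.
Altogether 11846.5 + 50 = 11896.5 s, i.e. 3.30 hours.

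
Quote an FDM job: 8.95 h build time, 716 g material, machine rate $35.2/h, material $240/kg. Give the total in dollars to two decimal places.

$486.88

Machine cost: 35.2 × 8.95 → $315.04.
Material charge = 240 × 716/1000 = $171.84.
Job cost: 315.04 + 171.84 = $486.88.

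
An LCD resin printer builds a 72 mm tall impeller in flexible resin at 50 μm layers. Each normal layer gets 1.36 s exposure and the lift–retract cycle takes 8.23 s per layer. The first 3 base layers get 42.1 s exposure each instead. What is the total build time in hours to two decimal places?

Layers = ⌈72/0.05⌉ = 1440.
Burn-in layers = 3 × (42.1 + 8.23) = 150.99 s.
Remaining layers: 1437 × (1.36 + 8.23) → 13780.83 s.
Sum: 150.99 + 13780.83 = 13931.82 s → 3.87 hours.

3.87 hours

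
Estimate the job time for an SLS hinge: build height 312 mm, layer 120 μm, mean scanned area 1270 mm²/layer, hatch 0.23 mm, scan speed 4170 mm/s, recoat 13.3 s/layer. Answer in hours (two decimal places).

Number of layers: 312 / 0.12 → 2600 (rounded up).
Per-layer scan distance = 1270 / 0.23, so 5521.7 mm.
Laser time per layer = 5521.7 / 4170, so 1.3241 s.
Time per layer: 1.3241 + 13.3 → 14.6241 s.
Total: 2600 × 14.6241 s = 38022.66 s → 10.56 hours.

10.56 hours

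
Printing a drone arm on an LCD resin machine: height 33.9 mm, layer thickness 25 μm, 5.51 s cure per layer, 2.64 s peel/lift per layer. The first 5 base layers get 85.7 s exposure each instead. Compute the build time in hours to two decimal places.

Layer count = ceil(33.9 / 0.025) = 1356.
Bottom layers = 5 × (85.7 + 2.64), so 441.7 s.
Normal layers = 1351 × (5.51 + 2.64), so 11010.65 s.
Total = 441.7 + 11010.65 = 11452.35 s = 3.18 hours.

3.18 hours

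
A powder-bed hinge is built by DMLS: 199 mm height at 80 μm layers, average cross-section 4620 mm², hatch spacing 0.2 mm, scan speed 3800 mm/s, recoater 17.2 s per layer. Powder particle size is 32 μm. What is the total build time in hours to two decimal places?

Layers = ⌈199/0.08⌉ = 2488.
Per-layer scan distance = 4620 / 0.2, so 23100 mm.
Per-layer scan time: 23100 / 3800 → 6.0789 s.
Per-layer time = 6.0789 + 17.2 = 23.2789 s.
2488 layers × 23.2789 s/layer = 57917.9032 s, i.e. 16.09 hours.

16.09 hours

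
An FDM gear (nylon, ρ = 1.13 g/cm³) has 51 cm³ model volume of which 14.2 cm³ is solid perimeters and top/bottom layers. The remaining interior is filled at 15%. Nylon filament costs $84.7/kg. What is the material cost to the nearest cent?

Volume inside the shell = 51 − 14.2, so 36.8 cm³.
Deposited infill = 0.15 × 36.8, so 5.52 cm³.
Deposited volume = 14.2 + 5.52 = 19.72 cm³.
Mass = 19.72 × 1.13 = 22.2836 g.
At $84.7/kg: 22.2836/1000 × 84.7 = $1.89.

$1.89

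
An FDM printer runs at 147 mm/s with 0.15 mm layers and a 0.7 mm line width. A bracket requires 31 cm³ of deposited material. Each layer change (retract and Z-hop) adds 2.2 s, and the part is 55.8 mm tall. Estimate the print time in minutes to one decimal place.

47.1 minutes

Extrusion cross-section = 0.15 × 0.7, so 0.105 mm².
Total extruded path = 31000/0.105 = 295238.1 mm.
Time extruding = 295238.1 / 147 = 2008.4 s.
Number of layers: 55.8 / 0.15 → 372 (rounded up).
Z-hop total: 372 × 2.2 → 818.4 s.
Altogether 2008.4 + 818.4 = 2826.8 s, i.e. 47.1 minutes.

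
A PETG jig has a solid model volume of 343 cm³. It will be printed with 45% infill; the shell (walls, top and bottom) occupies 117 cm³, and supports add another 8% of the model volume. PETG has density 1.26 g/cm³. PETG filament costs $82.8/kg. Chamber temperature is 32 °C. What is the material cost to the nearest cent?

Interior volume: 343 − 117 → 226 cm³.
Infill volume = 0.45 × 226, so 101.7 cm³.
Support = 0.08 × 343, so 27.44 cm³.
Total extruded = 117 + 101.7 + 27.44, so 246.14 cm³.
Mass = 246.14 × 1.26, so 310.1364 g.
Cost = 310.1364 g / 1000 × $82.8/kg = $25.68.

$25.68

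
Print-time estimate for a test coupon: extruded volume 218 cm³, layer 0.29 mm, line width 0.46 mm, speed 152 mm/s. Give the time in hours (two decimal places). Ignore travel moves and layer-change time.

2.99 hours

Bead cross-section = 0.29 × 0.46, so 0.1334 mm².
Toolpath length = 218 cm³ / 0.1334 mm² = 218000 / 0.1334 = 1634182.9 mm.
Extrusion time = 1634182.9 / 152, so 10751.2 s.
That's 10751.2 s → 2.99 hours.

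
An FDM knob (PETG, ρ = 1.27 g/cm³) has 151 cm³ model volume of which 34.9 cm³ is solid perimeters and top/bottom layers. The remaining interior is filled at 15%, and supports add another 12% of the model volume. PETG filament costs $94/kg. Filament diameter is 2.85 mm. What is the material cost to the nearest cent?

$8.41

Infill region = 151 − 34.9 = 116.1 cm³.
Deposited infill = 0.15 × 116.1 = 17.415 cm³.
Support = 0.12 × 151, so 18.12 cm³.
Total printed volume: 34.9 + 17.415 + 18.12 → 70.435 cm³.
Mass: 70.435 × 1.27 → 89.45245 g.
At $94/kg: 89.45245/1000 × 94 = $8.41.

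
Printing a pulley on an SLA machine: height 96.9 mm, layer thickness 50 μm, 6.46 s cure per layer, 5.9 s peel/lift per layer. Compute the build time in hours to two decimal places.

Layer count = ceil(96.9 / 0.05) = 1938.
Each layer takes = 6.46 + 5.9, so 12.36 s.
Build time: 1938 × 12.36 s = 23953.68 s, i.e. 6.65 hours.

6.65 hours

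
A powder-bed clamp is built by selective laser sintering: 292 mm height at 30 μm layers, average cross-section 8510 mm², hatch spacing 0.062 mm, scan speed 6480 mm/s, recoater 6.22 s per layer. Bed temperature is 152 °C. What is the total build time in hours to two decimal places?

74.09 hours

Number of layers: 292 / 0.03 → 9734 (rounded up).
Per-layer scan distance = 8510 / 0.062, so 137258.1 mm.
Scan time per layer = 137258.1 / 6480 = 21.1818 s.
Time per layer: 21.1818 + 6.22 → 27.4018 s.
9734 layers × 27.4018 s/layer = 266729.1212 s, i.e. 74.09 hours.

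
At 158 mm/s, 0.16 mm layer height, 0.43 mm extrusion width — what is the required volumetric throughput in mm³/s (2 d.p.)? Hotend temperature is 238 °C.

10.87

Bead cross-section = 0.16 × 0.43, so 0.0688 mm².
Volumetric flow = 158 × 0.0688 = 10.87 mm³/s.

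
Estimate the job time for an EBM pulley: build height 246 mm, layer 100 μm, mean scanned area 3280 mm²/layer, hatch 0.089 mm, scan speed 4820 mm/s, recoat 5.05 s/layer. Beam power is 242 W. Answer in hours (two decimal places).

8.68 hours

Number of layers: 246 / 0.1 → 2460 (rounded up).
Per-layer scan distance = 3280 / 0.089, so 36853.9 mm.
Beam time per layer = 36853.9 / 4820 = 7.646 s.
Layer cycle = 7.646 + 5.05, so 12.696 s.
2460 layers × 12.696 s/layer = 31232.16 s, i.e. 8.68 hours.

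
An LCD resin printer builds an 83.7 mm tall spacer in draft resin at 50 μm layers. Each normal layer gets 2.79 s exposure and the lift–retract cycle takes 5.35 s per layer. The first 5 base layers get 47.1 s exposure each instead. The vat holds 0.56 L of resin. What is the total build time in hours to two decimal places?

3.85 hours

Layers = ⌈83.7/0.05⌉ = 1674.
Burn-in layers = 5 × (47.1 + 5.35) = 262.25 s.
Remaining layers: 1669 × (2.79 + 5.35) → 13585.66 s.
Sum: 262.25 + 13585.66 = 13847.91 s → 3.85 hours.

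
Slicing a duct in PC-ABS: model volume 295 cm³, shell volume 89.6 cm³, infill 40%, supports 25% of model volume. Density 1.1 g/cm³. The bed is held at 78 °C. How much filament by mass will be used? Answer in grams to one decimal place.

Interior volume = 295 − 89.6, so 205.4 cm³.
Infill deposited = 0.40 × 205.4, so 82.16 cm³.
Support = 0.25 × 295 = 73.75 cm³.
Total extruded = 89.6 + 82.16 + 73.75, so 245.51 cm³.
Mass: 245.51 × 1.1 → 270.061 g.

270.1 g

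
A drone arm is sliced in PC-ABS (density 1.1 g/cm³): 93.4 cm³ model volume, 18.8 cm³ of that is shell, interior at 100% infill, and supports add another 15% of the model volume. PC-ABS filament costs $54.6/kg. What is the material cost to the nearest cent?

Interior volume = 93.4 − 18.8 = 74.6 cm³.
Infill deposited: 1.00 × 74.6 → 74.6 cm³.
Support = 0.15 × 93.4 = 14.01 cm³.
Deposited volume: 18.8 + 74.6 + 14.01 → 107.41 cm³.
Mass: 107.41 × 1.1 → 118.151 g.
Cost = 118.151 g / 1000 × $54.6/kg = $6.45.

$6.45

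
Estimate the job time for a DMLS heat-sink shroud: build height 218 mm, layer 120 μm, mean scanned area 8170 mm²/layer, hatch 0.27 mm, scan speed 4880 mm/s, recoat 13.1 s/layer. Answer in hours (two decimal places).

Number of layers: 218 / 0.12 → 1817 (rounded up).
Per-layer scan distance = 8170 / 0.27, so 30259.3 mm.
Laser time per layer: 30259.3 / 4880 → 6.2007 s.
Layer cycle: 6.2007 + 13.1 → 19.3007 s.
Total: 1817 × 19.3007 s = 35069.3719 s → 9.74 hours.

9.74 hours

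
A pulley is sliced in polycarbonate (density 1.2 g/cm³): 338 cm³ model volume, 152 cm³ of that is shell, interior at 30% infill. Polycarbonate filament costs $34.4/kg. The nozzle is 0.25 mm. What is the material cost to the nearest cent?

Infill region: 338 − 152 → 186 cm³.
Infill volume = 0.30 × 186, so 55.8 cm³.
Deposited volume = 152 + 55.8, so 207.8 cm³.
Mass: 207.8 × 1.2 → 249.36 g.
Cost = 249.36 g / 1000 × $34.4/kg = $8.58.

$8.58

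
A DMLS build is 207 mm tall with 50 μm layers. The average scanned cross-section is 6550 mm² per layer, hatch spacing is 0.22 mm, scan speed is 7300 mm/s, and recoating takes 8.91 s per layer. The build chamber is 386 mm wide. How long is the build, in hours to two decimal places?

14.94 hours

Layer count = ceil(207 / 0.05) = 4140.
Scan path per layer = 6550 / 0.22, so 29772.7 mm.
Scan time per layer = 29772.7 / 7300 = 4.0785 s.
Layer cycle = 4.0785 + 8.91, so 12.9885 s.
Build time = 4140 × 12.9885 = 53772.39 s = 14.94 hours.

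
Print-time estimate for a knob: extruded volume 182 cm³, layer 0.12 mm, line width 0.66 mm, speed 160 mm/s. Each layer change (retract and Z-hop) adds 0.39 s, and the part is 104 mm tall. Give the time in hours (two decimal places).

Bead cross-section = 0.12 × 0.66, so 0.0792 mm².
Toolpath length = 182 cm³ / 0.0792 mm² = 182000 / 0.0792 = 2297979.8 mm.
Print-move time = 2297979.8 / 160 = 14362.4 s.
Layer count = ceil(104 / 0.12) = 867.
Non-print overhead = 867 × 0.39, so 338.13 s.
Total = 14362.4 + 338.13 = 14700.53 s = 4.08 hours.

4.08 hours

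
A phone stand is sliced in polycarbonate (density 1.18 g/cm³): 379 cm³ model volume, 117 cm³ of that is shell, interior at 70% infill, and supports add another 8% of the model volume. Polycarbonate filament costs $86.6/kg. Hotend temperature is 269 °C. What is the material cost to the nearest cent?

Infill region = 379 − 117 = 262 cm³.
Infill volume: 0.70 × 262 → 183.4 cm³.
Support: 0.08 × 379 → 30.32 cm³.
Total printed volume = 117 + 183.4 + 30.32 = 330.72 cm³.
Mass = 330.72 × 1.18 = 390.2496 g.
Cost = 390.2496 g / 1000 × $86.6/kg = $33.80.

$33.80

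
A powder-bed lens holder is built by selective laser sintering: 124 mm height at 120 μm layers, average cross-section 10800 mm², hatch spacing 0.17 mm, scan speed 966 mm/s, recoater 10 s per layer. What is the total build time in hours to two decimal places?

21.76 hours

Number of layers: 124 / 0.12 → 1034 (rounded up).
Hatch length per layer = 10800 / 0.17 = 63529.4 mm.
Laser time per layer: 63529.4 / 966 → 65.7654 s.
Per-layer time: 65.7654 + 10 → 75.7654 s.
Build time = 1034 × 75.7654 = 78341.4236 s = 21.76 hours.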